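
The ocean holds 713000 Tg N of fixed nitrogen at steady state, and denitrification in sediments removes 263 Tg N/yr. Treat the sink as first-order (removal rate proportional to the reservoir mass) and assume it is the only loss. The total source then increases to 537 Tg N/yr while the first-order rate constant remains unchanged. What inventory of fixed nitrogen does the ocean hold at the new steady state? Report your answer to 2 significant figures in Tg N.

Rate constant k = F/M = 263 / 713000 = 0.0003689 yr⁻¹.
At the new steady state, source = k·M_new ⇒ M_new = 537 / 0.0003689 = 1.456×10^6 Tg N.
(Equivalently M_new = M × F_new/F_old = 713000 × 537/263.)

1.5×10^6 Tg N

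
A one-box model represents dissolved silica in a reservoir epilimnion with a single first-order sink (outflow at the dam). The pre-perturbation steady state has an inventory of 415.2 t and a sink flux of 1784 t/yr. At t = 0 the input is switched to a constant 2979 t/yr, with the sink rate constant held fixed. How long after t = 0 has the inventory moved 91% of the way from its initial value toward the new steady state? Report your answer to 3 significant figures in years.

0.560 yr

τ = M₀/F₀ = 415.2/1784 = 0.2327 yr.
The remaining gap fraction is e^(−t/τ); 91% covered ⇒ e^(−t/τ) = 0.0900.
t = −τ ln(0.0900) = 0.2327 × 2.408 = 0.5604 yr.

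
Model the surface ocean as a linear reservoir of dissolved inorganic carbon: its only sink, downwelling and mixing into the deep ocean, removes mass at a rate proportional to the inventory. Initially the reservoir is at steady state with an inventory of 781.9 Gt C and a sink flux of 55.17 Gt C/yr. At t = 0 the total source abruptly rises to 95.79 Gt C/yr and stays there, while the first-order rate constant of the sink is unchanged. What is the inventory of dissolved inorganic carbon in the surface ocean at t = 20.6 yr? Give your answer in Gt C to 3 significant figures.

Residence time τ = M₀/F₀ = 14.17 yr. The eventual steady state is M_∞ = M₀·(F₁/F₀) = 781.9 × 95.79/55.17 = 1357.6 Gt C.
The anomaly ΔM(t) = M(t) − M_∞ decays as ΔM₀·e^(−t/τ) with ΔM₀ = 781.9 − 1357.6 = −575.7 Gt C.
At t = 20.6 yr, e^(−t/τ) = e^(−1.454) = 0.2337, so ΔM = −134.6 Gt C and M = 1357.6 − 134.6 = 1223.0 Gt C.

1220 Gt C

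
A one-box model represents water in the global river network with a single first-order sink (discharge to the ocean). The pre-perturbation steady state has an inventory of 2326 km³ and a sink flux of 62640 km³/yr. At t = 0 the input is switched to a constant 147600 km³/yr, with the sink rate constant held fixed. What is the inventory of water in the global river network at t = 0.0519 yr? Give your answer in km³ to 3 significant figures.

4700 km³

The sink rate constant is k = F₀/M₀ = 62640/2326 = 26.93 yr⁻¹.
Solving dM/dt = F₁ − kM with M(0) = M₀ gives M(t) = F₁/k + (M₀ − F₁/k)·e^(−kt).
F₁/k = 147600/26.93 = 5480.8 km³; kt = 26.93 × 0.0519 = 1.398, e^(−kt) = 0.2472.
M(0.0519) = 5480.8 + (2326 − 5480.8) × 0.2472 = 5480.8 − 779.8 = 4701.0 km³.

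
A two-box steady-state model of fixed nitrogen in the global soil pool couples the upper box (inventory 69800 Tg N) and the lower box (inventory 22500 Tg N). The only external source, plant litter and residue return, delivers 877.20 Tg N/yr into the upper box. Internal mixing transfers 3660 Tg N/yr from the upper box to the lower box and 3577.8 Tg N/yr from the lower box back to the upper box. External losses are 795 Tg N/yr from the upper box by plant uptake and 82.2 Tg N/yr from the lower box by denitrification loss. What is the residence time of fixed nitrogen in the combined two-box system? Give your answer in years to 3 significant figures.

Treat the two boxes together as one reservoir: the mixing fluxes between them are internal recycling, so τ = ΣM / Σ(external losses).
M_total = 69800 + 22500 = 92300 Tg N.
ΣF_external_out = 795 + 82.2 = 877.20 Tg N/yr.
τ = M_total / ΣF_ext = 92300 / 877.20 = 105.2 yr.

105 yr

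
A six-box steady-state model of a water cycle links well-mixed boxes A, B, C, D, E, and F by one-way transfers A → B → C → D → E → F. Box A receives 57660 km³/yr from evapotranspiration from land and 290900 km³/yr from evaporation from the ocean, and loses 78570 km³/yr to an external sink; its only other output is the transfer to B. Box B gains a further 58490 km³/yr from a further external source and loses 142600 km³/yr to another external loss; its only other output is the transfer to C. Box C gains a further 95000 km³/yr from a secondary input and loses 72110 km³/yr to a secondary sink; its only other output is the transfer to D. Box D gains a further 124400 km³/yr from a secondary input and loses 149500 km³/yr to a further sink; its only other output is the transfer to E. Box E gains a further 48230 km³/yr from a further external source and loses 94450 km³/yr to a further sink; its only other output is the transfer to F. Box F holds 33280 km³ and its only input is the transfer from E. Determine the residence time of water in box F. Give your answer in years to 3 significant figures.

Box A: F(A→B) = (57660 + 290900) − 78570 = 269990 km³/yr.
Box B: F(B→C) = (269990 + 58490) − 142600 = 185880 km³/yr.
Box C: F(C→D) = (185880 + 95000) − 72110 = 208770 km³/yr.
Box D: F(D→E) = (208770 + 124400) − 149500 = 183670 km³/yr.
Box E: F(E→F) = (183670 + 48230) − 94450 = 137450 km³/yr.
Box F throughput = its input = 137450 km³/yr; τ = 33280 / 137450 = 0.2421 yr.

0.242 yr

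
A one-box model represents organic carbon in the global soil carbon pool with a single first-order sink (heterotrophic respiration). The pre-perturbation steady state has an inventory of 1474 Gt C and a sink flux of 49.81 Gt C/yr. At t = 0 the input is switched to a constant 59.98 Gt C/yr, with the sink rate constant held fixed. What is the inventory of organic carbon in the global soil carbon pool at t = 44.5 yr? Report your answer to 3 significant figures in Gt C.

1710 Gt C

τ = M₀/F₀ = 1474/49.81 = 29.59 yr; rate constant k = 1/τ.
New steady state M_∞ = F₁/k = F₁·τ = 59.98 × 29.59 = 1775.0 Gt C.
M(t) = M_∞ + (M₀ − M_∞)·e^(−t/τ); t/τ = 44.5/29.59 = 1.504, so e^(−t/τ) = 0.2223.
M(t) = 1775.0 − 301.0 × 0.2223 = 1708.1 Gt C.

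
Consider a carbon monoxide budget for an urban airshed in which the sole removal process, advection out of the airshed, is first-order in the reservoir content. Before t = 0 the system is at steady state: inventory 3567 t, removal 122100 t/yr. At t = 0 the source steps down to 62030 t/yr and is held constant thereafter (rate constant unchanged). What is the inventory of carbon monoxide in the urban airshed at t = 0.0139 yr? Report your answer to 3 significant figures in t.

Residence time τ = M₀/F₀ = 0.02921 yr. The eventual steady state is M_∞ = M₀·(F₁/F₀) = 3567 × 62030/122100 = 1812.1 t.
The anomaly ΔM(t) = M(t) − M_∞ decays as ΔM₀·e^(−t/τ) with ΔM₀ = 3567 − 1812.1 = 1755 t.
At t = 0.0139 yr, e^(−t/τ) = e^(−0.4758) = 0.6214, so ΔM = 1090 t and M = 1812.1 + 1090 = 2902.6 t.

2900 t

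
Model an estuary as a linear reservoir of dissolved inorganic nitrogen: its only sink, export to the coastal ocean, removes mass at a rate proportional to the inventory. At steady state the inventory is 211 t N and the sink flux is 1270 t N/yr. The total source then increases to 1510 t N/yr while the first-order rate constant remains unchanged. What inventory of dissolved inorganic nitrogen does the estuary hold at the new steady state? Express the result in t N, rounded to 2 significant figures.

Rate constant k = F/M = 1270 / 211 = 6.019 yr⁻¹.
At the new steady state, source = k·M_new ⇒ M_new = 1510 / 6.019 = 250.9 t N.
(Equivalently M_new = M × F_new/F_old = 211 × 1510/1270.)

250 t N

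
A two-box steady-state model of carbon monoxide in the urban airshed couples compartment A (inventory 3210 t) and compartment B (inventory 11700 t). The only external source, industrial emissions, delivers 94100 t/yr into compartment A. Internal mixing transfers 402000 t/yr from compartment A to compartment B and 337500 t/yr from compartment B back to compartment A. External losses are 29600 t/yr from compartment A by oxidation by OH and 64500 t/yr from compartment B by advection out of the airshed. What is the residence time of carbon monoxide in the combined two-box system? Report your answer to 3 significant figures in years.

0.158 yr

Treat the two boxes together as one reservoir: the mixing fluxes between them are internal recycling, so τ = ΣM / Σ(external losses).
M_total = 3210 + 11700 = 14910 t.
ΣF_external_out = 29600 + 64500 = 94100 t/yr.
τ = M_total / ΣF_ext = 14910 / 94100 = 0.1584 yr.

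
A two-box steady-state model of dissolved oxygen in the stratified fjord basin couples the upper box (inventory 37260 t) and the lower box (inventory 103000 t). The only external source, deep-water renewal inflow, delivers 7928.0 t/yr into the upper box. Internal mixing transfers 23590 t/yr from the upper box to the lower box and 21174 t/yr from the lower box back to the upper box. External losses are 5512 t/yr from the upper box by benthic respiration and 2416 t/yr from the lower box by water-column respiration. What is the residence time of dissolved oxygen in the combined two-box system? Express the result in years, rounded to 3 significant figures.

For the system as a whole, the A↔B exchange is internal and contributes nothing to the throughput; only the external sinks remove mass.
M_total = 37260 + 103000 = 140260 t.
ΣF_external_out = 5512 + 2416 = 7928.0 t/yr.
τ = M_total / ΣF_ext = 140260 / 7928.0 = 17.69 yr.

17.7 yr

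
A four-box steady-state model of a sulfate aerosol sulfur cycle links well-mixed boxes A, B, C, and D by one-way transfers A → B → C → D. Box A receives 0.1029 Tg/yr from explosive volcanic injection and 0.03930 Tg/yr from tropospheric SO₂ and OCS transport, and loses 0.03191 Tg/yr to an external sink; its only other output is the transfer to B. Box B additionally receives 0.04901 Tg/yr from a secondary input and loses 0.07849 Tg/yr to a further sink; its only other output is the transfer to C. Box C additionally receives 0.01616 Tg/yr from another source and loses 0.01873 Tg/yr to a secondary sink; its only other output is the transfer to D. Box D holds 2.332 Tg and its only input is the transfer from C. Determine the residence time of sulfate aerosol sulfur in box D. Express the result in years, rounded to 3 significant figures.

29.8 yr

Box A: F(A→B) = (0.1029 + 0.03930) − 0.03191 = 0.11029 Tg/yr.
Box B: F(B→C) = (0.11029 + 0.04901) − 0.07849 = 0.080810 Tg/yr.
Box C: F(C→D) = (0.080810 + 0.01616) − 0.01873 = 0.078240 Tg/yr.
Box D throughput = its input = 0.078240 Tg/yr; τ = 2.332 / 0.078240 = 29.81 yr.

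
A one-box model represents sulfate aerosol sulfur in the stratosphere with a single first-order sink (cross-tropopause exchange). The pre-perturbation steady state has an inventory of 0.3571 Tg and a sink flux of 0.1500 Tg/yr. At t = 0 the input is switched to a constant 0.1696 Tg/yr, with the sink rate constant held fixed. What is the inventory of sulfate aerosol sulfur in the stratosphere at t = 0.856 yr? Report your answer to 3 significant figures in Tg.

0.371 Tg

τ = M₀/F₀ = 0.3571/0.1500 = 2.381 yr; rate constant k = 1/τ.
New steady state M_∞ = F₁/k = F₁·τ = 0.1696 × 2.381 = 0.40376 Tg.
M(t) = M_∞ + (M₀ − M_∞)·e^(−t/τ); t/τ = 0.856/2.381 = 0.3596, so e^(−t/τ) = 0.6980.
M(t) = 0.40376 − 0.04666 × 0.6980 = 0.37119 Tg.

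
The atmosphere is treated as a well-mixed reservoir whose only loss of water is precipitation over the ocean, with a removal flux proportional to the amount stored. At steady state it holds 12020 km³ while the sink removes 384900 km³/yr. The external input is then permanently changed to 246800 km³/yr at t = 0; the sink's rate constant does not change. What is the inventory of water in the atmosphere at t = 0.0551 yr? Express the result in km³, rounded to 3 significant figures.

8450 km³

τ = M₀/F₀ = 12020/384900 = 0.03123 yr; rate constant k = 1/τ.
New steady state M_∞ = F₁/k = F₁·τ = 246800 × 0.03123 = 7707.3 km³.
M(t) = M_∞ + (M₀ − M_∞)·e^(−t/τ); t/τ = 0.0551/0.03123 = 1.764, so e^(−t/τ) = 0.1713.
M(t) = 7707.3 + 4313 × 0.1713 = 8446.0 km³.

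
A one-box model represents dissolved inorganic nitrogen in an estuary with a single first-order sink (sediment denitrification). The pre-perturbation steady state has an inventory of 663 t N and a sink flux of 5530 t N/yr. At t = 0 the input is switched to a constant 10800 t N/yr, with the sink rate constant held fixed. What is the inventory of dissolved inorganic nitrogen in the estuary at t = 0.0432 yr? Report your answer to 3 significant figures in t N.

τ = M₀/F₀ = 663/5530 = 0.1199 yr; rate constant k = 1/τ.
New steady state M_∞ = F₁/k = F₁·τ = 10800 × 0.1199 = 1294.8 t N.
M(t) = M_∞ + (M₀ − M_∞)·e^(−t/τ); t/τ = 0.0432/0.1199 = 0.3603, so e^(−t/τ) = 0.6974.
M(t) = 1294.8 − 631.8 × 0.6974 = 854.16 t N.

854 t N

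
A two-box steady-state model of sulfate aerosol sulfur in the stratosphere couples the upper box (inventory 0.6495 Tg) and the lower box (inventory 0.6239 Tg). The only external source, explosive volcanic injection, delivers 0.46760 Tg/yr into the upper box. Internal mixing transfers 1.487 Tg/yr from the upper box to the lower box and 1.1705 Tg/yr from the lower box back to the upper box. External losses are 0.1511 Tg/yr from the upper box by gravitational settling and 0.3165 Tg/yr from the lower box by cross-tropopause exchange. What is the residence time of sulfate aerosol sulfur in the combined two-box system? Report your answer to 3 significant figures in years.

2.72 yr

Residence time in the combined system uses the total inventory and the total *external* removal — internal exchanges between the two boxes cancel.
M_total = 0.6495 + 0.6239 = 1.2734 Tg.
ΣF_external_out = 0.1511 + 0.3165 = 0.46760 Tg/yr.
τ = M_total / ΣF_ext = 1.2734 / 0.46760 = 2.723 yr.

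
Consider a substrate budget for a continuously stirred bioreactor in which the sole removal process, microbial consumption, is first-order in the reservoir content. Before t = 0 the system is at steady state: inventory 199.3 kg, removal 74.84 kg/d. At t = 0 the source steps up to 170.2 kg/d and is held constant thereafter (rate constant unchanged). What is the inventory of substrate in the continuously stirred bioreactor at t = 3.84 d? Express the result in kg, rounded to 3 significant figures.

Residence time τ = M₀/F₀ = 2.663 d. The eventual steady state is M_∞ = M₀·(F₁/F₀) = 199.3 × 170.2/74.84 = 453.25 kg.
The anomaly ΔM(t) = M(t) − M_∞ decays as ΔM₀·e^(−t/τ) with ΔM₀ = 199.3 − 453.25 = −253.9 kg.
At t = 3.84 d, e^(−t/τ) = e^(−1.442) = 0.2365, so ΔM = −60.05 kg and M = 453.25 − 60.05 = 393.20 kg.

393 kg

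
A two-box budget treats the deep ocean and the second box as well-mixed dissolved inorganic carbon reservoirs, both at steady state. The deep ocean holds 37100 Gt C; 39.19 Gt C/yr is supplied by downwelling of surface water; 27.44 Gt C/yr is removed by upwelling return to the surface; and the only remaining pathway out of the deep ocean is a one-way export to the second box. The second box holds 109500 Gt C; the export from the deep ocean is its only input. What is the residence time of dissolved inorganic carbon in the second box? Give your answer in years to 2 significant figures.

Balance the deep ocean: ΣF_in = 39.190 Gt C/yr.
Export to the second box = ΣF_in − (27.44) = 11.750 Gt C/yr.
At steady state the output of the second box equals its input, 11.750 Gt C/yr.
τ = M / F = 109500 / 11.750 = 9319 yr.

9300 yr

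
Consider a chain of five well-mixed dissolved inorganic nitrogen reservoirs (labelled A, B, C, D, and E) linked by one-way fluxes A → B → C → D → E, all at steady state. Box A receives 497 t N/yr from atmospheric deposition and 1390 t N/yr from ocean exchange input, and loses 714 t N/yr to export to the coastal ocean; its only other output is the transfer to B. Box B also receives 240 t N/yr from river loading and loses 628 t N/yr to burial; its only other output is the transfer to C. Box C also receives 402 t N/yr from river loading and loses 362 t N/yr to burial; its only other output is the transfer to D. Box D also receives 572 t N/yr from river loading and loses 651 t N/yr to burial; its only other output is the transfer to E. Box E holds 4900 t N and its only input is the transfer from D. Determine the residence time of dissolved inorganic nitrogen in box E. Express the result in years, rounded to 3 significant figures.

Box A: F(A→B) = (497 + 1390) − 714 = 1173.0 t N/yr.
Box B: F(B→C) = (1173.0 + 240) − 628 = 785.00 t N/yr.
Box C: F(C→D) = (785.00 + 402) − 362 = 825.00 t N/yr.
Box D: F(D→E) = (825.00 + 572) − 651 = 746.00 t N/yr.
Box E throughput = its input = 746.00 t N/yr; τ = 4900 / 746.00 = 6.568 yr.

6.57 yr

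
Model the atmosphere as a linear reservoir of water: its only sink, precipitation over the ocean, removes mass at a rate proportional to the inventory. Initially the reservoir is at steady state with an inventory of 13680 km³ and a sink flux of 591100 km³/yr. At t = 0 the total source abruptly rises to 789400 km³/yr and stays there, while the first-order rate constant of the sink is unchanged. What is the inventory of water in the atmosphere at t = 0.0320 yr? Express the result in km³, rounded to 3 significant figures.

17100 km³

Residence time τ = M₀/F₀ = 0.02314 yr. The eventual steady state is M_∞ = M₀·(F₁/F₀) = 13680 × 789400/591100 = 18269 km³.
The anomaly ΔM(t) = M(t) − M_∞ decays as ΔM₀·e^(−t/τ) with ΔM₀ = 13680 − 18269 = −4589 km³.
At t = 0.0320 yr, e^(−t/τ) = e^(−1.383) = 0.2509, so ΔM = −1151 km³ and M = 18269 − 1151 = 17118 km³.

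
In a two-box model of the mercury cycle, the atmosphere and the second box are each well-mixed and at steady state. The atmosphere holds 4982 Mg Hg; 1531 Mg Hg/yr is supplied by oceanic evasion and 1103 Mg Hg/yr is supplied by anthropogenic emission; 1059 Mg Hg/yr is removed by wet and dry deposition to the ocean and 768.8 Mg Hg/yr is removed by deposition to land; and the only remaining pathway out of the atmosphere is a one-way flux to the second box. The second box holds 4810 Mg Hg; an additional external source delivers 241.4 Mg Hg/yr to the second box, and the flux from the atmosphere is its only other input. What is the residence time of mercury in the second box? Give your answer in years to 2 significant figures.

4.6 yr

Balance the atmosphere: ΣF_in = 1531 + 1103 = 2634.0 Mg Hg/yr.
Flux to the second box = ΣF_in − (1059 + 768.8) = 806.20 Mg Hg/yr.
Total input to the second box = 806.20 + 241.4 = 1047.6 Mg Hg/yr; at steady state this equals its total output.
τ = M / F = 4810 / 1047.6 = 4.591 yr.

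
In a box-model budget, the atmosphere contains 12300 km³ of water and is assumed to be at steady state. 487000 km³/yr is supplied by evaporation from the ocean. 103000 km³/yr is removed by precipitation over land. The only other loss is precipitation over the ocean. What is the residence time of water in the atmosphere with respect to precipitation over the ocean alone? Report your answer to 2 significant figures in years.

0.032 yr

At steady state ΣF_in = ΣF_out.
ΣF_in = 487000 km³/yr.
Precipitation over the ocean flux = ΣF_in − (103000) = 487000 − 103000 = 384000 km³/yr.
τ = M / F = 12300 / 384000 = 0.03203 yr.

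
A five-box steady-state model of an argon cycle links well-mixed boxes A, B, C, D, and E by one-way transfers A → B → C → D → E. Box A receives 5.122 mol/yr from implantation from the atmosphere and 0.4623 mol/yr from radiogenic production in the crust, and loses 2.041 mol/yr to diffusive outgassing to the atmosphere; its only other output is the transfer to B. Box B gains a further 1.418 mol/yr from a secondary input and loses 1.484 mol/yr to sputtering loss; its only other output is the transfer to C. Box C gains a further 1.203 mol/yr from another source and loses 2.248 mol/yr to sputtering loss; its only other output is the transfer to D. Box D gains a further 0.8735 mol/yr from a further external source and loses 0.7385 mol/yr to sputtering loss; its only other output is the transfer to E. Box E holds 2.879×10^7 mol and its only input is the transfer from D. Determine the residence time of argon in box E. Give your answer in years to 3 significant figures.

Box A: F(A→B) = (5.122 + 0.4623) − 2.041 = 3.5433 mol/yr.
Box B: F(B→C) = (3.5433 + 1.418) − 1.484 = 3.4773 mol/yr.
Box C: F(C→D) = (3.4773 + 1.203) − 2.248 = 2.4323 mol/yr.
Box D: F(D→E) = (2.4323 + 0.8735) − 0.7385 = 2.5673 mol/yr.
Box E throughput = its input = 2.5673 mol/yr; τ = 2.879×10^7 / 2.5673 = 1.121×10^7 yr.

1.12×10^7 yr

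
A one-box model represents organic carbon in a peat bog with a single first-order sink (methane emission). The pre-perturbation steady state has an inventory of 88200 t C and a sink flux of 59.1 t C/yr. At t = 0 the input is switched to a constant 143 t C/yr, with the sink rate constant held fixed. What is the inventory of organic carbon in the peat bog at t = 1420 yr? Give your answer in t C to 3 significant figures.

165000 t C

τ = M₀/F₀ = 88200/59.1 = 1492 yr; rate constant k = 1/τ.
New steady state M_∞ = F₁/k = F₁·τ = 143 × 1492 = 213410 t C.
M(t) = M_∞ + (M₀ − M_∞)·e^(−t/τ); t/τ = 1420/1492 = 0.9515, so e^(−t/τ) = 0.3862.
M(t) = 213410 − 125200 × 0.3862 = 165060 t C.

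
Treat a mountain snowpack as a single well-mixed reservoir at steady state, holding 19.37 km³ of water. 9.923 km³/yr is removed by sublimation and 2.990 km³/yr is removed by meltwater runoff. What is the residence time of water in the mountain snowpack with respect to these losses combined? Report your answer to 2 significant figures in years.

1.5 yr

Total removal = 9.923 + 2.990 = 12.913 km³/yr.
τ = M / ΣF_out = 19.37 / 12.913 = 1.500 yr.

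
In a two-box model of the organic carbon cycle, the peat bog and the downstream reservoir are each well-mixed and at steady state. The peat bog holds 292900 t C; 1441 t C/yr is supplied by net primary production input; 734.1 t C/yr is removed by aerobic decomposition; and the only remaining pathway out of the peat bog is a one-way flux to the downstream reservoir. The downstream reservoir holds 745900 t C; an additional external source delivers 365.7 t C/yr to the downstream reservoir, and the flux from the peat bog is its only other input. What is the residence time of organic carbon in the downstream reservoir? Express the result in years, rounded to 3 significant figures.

Balance the peat bog: ΣF_in = 1441.0 t C/yr.
Flux to the downstream reservoir = ΣF_in − (734.1) = 706.90 t C/yr.
Total input to the downstream reservoir = 706.90 + 365.7 = 1072.6 t C/yr; at steady state this equals its total output.
τ = M / F = 745900 / 1072.6 = 695.4 yr.

695 yr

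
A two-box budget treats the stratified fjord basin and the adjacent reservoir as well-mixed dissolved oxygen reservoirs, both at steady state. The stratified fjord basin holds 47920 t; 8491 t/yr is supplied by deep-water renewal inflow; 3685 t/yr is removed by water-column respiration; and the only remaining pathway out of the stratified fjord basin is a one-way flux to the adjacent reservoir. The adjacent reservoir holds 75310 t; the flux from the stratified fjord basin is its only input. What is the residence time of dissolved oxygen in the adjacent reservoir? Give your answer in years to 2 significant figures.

Balance the stratified fjord basin: ΣF_in = 8491.0 t/yr.
Flux to the adjacent reservoir = ΣF_in − (3685) = 4806.0 t/yr.
At steady state the output of the adjacent reservoir equals its input, 4806.0 t/yr.
τ = M / F = 75310 / 4806.0 = 15.67 yr.

16 yr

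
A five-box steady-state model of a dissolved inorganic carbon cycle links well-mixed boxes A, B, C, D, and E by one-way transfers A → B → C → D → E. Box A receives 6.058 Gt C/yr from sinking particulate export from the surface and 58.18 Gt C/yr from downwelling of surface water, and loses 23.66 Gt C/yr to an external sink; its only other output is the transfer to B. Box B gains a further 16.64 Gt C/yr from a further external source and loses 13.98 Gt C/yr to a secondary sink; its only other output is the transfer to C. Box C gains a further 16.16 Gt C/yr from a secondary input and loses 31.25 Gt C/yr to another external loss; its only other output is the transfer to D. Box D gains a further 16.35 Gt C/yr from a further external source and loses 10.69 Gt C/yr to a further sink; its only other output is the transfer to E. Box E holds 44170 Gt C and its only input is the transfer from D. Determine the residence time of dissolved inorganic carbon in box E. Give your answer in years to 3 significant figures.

1310 yr

Box A: F(A→B) = (6.058 + 58.18) − 23.66 = 40.578 Gt C/yr.
Box B: F(B→C) = (40.578 + 16.64) − 13.98 = 43.238 Gt C/yr.
Box C: F(C→D) = (43.238 + 16.16) − 31.25 = 28.148 Gt C/yr.
Box D: F(D→E) = (28.148 + 16.35) − 10.69 = 33.808 Gt C/yr.
Box E throughput = its input = 33.808 Gt C/yr; τ = 44170 / 33.808 = 1306 yr.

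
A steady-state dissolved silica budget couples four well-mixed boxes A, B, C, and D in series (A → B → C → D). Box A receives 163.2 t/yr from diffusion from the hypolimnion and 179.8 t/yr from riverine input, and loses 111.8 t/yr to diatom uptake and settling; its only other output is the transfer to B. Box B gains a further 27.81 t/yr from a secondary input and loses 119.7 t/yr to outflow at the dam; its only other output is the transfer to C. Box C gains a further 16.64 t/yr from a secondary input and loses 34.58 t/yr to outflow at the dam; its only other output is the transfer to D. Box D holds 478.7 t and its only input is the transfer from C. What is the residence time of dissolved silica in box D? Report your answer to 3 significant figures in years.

Box A: F(A→B) = (163.2 + 179.8) − 111.8 = 231.20 t/yr.
Box B: F(B→C) = (231.20 + 27.81) − 119.7 = 139.31 t/yr.
Box C: F(C→D) = (139.31 + 16.64) − 34.58 = 121.37 t/yr.
Box D throughput = its input = 121.37 t/yr; τ = 478.7 / 121.37 = 3.944 yr.

3.94 yr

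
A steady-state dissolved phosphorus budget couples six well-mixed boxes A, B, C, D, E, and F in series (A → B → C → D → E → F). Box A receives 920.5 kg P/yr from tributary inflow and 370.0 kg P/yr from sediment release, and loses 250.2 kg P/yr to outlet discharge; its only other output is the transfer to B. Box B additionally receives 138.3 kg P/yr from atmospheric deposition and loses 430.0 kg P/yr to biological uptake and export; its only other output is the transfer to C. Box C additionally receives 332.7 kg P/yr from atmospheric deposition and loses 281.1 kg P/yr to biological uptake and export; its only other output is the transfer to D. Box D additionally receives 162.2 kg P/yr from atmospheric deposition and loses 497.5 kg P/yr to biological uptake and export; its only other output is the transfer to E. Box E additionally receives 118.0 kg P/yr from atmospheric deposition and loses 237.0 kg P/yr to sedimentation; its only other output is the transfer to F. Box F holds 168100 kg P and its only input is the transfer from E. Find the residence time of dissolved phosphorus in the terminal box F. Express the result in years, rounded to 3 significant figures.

Box A: F(A→B) = (920.5 + 370.0) − 250.2 = 1040.3 kg P/yr.
Box B: F(B→C) = (1040.3 + 138.3) − 430.0 = 748.60 kg P/yr.
Box C: F(C→D) = (748.60 + 332.7) − 281.1 = 800.20 kg P/yr.
Box D: F(D→E) = (800.20 + 162.2) − 497.5 = 464.90 kg P/yr.
Box E: F(E→F) = (464.90 + 118.0) − 237.0 = 345.90 kg P/yr.
Box F throughput = its input = 345.90 kg P/yr; τ = 168100 / 345.90 = 486.0 yr.

486 yr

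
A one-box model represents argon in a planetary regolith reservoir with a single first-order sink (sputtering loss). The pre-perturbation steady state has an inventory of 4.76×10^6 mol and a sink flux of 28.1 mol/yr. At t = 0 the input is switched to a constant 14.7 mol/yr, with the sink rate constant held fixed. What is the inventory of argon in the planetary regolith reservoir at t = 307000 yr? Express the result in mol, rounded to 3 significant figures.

2.86×10^6 mol

τ = M₀/F₀ = 4.76×10^6/28.1 = 169400 yr; rate constant k = 1/τ.
New steady state M_∞ = F₁/k = F₁·τ = 14.7 × 169400 = 2.4901×10^6 mol.
M(t) = M_∞ + (M₀ − M_∞)·e^(−t/τ); t/τ = 307000/169400 = 1.812, so e^(−t/τ) = 0.1633.
M(t) = 2.4901×10^6 + 2.270×10^6 × 0.1633 = 2.8607×10^6 mol.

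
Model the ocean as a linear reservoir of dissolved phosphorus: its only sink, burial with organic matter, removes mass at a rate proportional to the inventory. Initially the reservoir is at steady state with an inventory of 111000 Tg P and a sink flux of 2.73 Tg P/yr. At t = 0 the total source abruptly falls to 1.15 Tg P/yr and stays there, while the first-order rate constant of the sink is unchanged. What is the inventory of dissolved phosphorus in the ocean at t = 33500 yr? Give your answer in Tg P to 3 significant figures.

74900 Tg P

Residence time τ = M₀/F₀ = 40660 yr. The eventual steady state is M_∞ = M₀·(F₁/F₀) = 111000 × 1.15/2.73 = 46758 Tg P.
The anomaly ΔM(t) = M(t) − M_∞ decays as ΔM₀·e^(−t/τ) with ΔM₀ = 111000 − 46758 = 64240 Tg P.
At t = 33500 yr, e^(−t/τ) = e^(−0.8239) = 0.4387, so ΔM = 28180 Tg P and M = 46758 + 28180 = 74942 Tg P.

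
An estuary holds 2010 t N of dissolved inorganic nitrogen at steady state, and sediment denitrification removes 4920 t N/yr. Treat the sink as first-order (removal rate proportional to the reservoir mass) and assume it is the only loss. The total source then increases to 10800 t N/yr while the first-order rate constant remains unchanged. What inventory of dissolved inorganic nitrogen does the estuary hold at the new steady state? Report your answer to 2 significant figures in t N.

Rate constant k = F/M = 4920 / 2010 = 2.448 yr⁻¹.
At the new steady state, source = k·M_new ⇒ M_new = 10800 / 2.448 = 4412 t N.
(Equivalently M_new = M × F_new/F_old = 2010 × 10800/4920.)

4400 t N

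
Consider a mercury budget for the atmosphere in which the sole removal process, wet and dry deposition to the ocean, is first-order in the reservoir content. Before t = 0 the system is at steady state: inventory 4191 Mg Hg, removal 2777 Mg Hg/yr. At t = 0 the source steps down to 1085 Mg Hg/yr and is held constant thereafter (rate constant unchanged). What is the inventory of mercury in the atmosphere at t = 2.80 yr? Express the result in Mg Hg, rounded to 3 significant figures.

2040 Mg Hg

Residence time τ = M₀/F₀ = 1.509 yr. The eventual steady state is M_∞ = M₀·(F₁/F₀) = 4191 × 1085/2777 = 1637.5 Mg Hg.
The anomaly ΔM(t) = M(t) − M_∞ decays as ΔM₀·e^(−t/τ) with ΔM₀ = 4191 − 1637.5 = 2554 Mg Hg.
At t = 2.80 yr, e^(−t/τ) = e^(−1.855) = 0.1564, so ΔM = 399.4 Mg Hg and M = 1637.5 + 399.4 = 2036.8 Mg Hg.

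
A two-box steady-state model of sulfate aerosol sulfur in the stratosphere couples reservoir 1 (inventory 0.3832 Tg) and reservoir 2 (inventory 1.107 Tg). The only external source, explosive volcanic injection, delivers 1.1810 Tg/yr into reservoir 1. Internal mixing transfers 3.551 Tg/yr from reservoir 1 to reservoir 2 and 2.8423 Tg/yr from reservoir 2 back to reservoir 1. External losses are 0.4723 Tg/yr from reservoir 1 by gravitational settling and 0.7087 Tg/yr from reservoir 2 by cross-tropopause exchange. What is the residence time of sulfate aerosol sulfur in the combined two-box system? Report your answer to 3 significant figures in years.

1.26 yr

Treat the two boxes together as one reservoir: the mixing fluxes between them are internal recycling, so τ = ΣM / Σ(external losses).
M_total = 0.3832 + 1.107 = 1.4902 Tg.
ΣF_external_out = 0.4723 + 0.7087 = 1.1810 Tg/yr.
τ = M_total / ΣF_ext = 1.4902 / 1.1810 = 1.262 yr.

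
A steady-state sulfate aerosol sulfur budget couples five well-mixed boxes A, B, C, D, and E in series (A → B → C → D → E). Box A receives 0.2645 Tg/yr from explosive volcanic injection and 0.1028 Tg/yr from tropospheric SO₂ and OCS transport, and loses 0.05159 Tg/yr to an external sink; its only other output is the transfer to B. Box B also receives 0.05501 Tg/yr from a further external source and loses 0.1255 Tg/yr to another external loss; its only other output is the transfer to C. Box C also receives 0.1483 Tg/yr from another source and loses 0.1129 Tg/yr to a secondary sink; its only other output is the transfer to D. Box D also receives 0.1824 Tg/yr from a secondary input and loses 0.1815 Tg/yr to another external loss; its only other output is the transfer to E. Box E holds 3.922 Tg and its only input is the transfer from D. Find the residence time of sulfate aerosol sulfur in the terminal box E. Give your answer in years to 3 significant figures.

Box A: F(A→B) = (0.2645 + 0.1028) − 0.05159 = 0.31571 Tg/yr.
Box B: F(B→C) = (0.31571 + 0.05501) − 0.1255 = 0.24522 Tg/yr.
Box C: F(C→D) = (0.24522 + 0.1483) − 0.1129 = 0.28062 Tg/yr.
Box D: F(D→E) = (0.28062 + 0.1824) − 0.1815 = 0.28152 Tg/yr.
Box E throughput = its input = 0.28152 Tg/yr; τ = 3.922 / 0.28152 = 13.93 yr.

13.9 yr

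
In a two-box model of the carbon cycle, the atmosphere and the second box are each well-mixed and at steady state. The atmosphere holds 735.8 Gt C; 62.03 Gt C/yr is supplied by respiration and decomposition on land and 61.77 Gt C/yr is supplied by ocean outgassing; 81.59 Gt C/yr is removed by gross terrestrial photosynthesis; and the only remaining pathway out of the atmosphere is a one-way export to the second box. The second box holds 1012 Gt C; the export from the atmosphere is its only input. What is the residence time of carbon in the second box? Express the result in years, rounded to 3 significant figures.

Balance the atmosphere: ΣF_in = 62.03 + 61.77 = 123.80 Gt C/yr.
Export to the second box = ΣF_in − (81.59) = 42.210 Gt C/yr.
At steady state the output of the second box equals its input, 42.210 Gt C/yr.
τ = M / F = 1012 / 42.210 = 23.98 yr.

24.0 yr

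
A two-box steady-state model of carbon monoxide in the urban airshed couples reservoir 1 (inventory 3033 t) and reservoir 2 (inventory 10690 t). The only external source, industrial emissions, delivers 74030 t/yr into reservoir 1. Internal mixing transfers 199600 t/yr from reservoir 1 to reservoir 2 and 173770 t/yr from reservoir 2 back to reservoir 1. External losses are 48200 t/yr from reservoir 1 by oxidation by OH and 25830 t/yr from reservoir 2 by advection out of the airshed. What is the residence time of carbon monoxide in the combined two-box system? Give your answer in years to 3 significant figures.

Residence time in the combined system uses the total inventory and the total *external* removal — internal exchanges between the two boxes cancel.
M_total = 3033 + 10690 = 13723 t.
ΣF_external_out = 48200 + 25830 = 74030 t/yr.
τ = M_total / ΣF_ext = 13723 / 74030 = 0.1854 yr.

0.185 yr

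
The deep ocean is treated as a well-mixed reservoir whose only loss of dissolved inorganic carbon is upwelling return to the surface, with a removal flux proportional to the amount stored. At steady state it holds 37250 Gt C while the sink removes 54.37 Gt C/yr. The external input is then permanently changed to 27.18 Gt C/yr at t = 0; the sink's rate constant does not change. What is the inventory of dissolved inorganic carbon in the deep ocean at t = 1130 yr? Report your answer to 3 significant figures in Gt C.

22200 Gt C

τ = M₀/F₀ = 37250/54.37 = 685.1 yr; rate constant k = 1/τ.
New steady state M_∞ = F₁/k = F₁·τ = 27.18 × 685.1 = 18622 Gt C.
M(t) = M_∞ + (M₀ − M_∞)·e^(−t/τ); t/τ = 1130/685.1 = 1.649, so e^(−t/τ) = 0.1922.
M(t) = 18622 + 18630 × 0.1922 = 22202 Gt C.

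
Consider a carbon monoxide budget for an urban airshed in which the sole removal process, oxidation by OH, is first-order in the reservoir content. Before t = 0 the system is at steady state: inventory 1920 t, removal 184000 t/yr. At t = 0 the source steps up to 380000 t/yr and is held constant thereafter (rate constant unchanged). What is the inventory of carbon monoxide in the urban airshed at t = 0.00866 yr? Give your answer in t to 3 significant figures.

The sink rate constant is k = F₀/M₀ = 184000/1920 = 95.83 yr⁻¹.
Solving dM/dt = F₁ − kM with M(0) = M₀ gives M(t) = F₁/k + (M₀ − F₁/k)·e^(−kt).
F₁/k = 380000/95.83 = 3965.2 t; kt = 95.83 × 0.00866 = 0.8299, e^(−kt) = 0.4361.
M(0.00866) = 3965.2 + (1920 − 3965.2) × 0.4361 = 3965.2 − 891.9 = 3073.3 t.

3070 t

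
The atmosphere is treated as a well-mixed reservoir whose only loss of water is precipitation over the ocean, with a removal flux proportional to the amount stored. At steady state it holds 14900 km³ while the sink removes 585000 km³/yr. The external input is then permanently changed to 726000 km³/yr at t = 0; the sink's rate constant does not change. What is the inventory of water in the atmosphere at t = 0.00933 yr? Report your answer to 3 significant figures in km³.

16000 km³

The sink rate constant is k = F₀/M₀ = 585000/14900 = 39.26 yr⁻¹.
Solving dM/dt = F₁ − kM with M(0) = M₀ gives M(t) = F₁/k + (M₀ − F₁/k)·e^(−kt).
F₁/k = 726000/39.26 = 18491 km³; kt = 39.26 × 0.00933 = 0.3663, e^(−kt) = 0.6933.
M(0.00933) = 18491 + (14900 − 18491) × 0.6933 = 18491 − 2490 = 16001 km³.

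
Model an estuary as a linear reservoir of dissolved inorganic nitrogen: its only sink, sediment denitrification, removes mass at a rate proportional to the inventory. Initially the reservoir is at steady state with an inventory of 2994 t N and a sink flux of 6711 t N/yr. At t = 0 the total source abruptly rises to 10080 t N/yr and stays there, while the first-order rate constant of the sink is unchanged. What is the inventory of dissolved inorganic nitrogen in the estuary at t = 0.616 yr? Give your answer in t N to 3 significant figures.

4120 t N

τ = M₀/F₀ = 2994/6711 = 0.4461 yr; rate constant k = 1/τ.
New steady state M_∞ = F₁/k = F₁·τ = 10080 × 0.4461 = 4497.0 t N.
M(t) = M_∞ + (M₀ − M_∞)·e^(−t/τ); t/τ = 0.616/0.4461 = 1.381, so e^(−t/τ) = 0.2514.
M(t) = 4497.0 − 1503 × 0.2514 = 4119.2 t N.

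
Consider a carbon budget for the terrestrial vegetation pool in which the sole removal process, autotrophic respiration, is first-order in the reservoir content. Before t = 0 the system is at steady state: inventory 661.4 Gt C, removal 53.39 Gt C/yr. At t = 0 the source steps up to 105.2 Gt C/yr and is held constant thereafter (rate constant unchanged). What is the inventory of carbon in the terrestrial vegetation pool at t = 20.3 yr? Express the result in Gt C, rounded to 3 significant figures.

Residence time τ = M₀/F₀ = 12.39 yr. The eventual steady state is M_∞ = M₀·(F₁/F₀) = 661.4 × 105.2/53.39 = 1303.2 Gt C.
The anomaly ΔM(t) = M(t) − M_∞ decays as ΔM₀·e^(−t/τ) with ΔM₀ = 661.4 − 1303.2 = −641.8 Gt C.
At t = 20.3 yr, e^(−t/τ) = e^(−1.639) = 0.1942, so ΔM = −124.7 Gt C and M = 1303.2 − 124.7 = 1178.6 Gt C.

1180 Gt C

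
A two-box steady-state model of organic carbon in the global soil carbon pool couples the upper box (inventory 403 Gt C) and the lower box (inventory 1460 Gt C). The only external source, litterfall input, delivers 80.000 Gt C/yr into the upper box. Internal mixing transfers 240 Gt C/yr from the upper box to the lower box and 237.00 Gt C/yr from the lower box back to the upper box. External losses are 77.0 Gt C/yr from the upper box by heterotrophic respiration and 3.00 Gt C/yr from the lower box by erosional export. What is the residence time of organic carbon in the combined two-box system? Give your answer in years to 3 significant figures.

Treat the two boxes together as one reservoir: the mixing fluxes between them are internal recycling, so τ = ΣM / Σ(external losses).
M_total = 403 + 1460 = 1863.0 Gt C.
ΣF_external_out = 77.0 + 3.00 = 80.000 Gt C/yr.
τ = M_total / ΣF_ext = 1863.0 / 80.000 = 23.29 yr.

23.3 yr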